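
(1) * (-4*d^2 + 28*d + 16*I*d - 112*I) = -4*d^2 + 28*d + 16*I*d - 112*I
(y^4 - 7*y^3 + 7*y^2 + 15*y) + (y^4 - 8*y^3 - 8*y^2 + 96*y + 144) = 2*y^4 - 15*y^3 - y^2 + 111*y + 144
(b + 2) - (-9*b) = 10*b + 2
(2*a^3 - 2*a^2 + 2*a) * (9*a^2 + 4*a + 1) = 18*a^5 - 10*a^4 + 12*a^3 + 6*a^2 + 2*a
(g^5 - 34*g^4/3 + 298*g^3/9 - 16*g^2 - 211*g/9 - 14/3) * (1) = g^5 - 34*g^4/3 + 298*g^3/9 - 16*g^2 - 211*g/9 - 14/3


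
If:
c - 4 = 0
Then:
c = 4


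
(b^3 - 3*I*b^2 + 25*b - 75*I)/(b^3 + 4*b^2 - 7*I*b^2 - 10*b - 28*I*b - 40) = (b^2 + 2*I*b + 15)/(b^2 + 2*b*(2 - I) - 8*I)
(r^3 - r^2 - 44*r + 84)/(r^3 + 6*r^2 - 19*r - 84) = (r^2 - 8*r + 12)/(r^2 - r - 12)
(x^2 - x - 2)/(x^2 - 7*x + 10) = (x + 1)/(x - 5)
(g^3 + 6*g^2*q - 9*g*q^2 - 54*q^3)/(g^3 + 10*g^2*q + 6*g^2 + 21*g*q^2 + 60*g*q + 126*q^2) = (g^2 + 3*g*q - 18*q^2)/(g^2 + 7*g*q + 6*g + 42*q)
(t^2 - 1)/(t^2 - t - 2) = (t - 1)/(t - 2)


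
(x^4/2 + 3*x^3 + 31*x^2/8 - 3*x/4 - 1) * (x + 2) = x^5/2 + 4*x^4 + 79*x^3/8 + 7*x^2 - 5*x/2 - 2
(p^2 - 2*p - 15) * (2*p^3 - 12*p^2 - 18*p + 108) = 2*p^5 - 16*p^4 - 24*p^3 + 324*p^2 + 54*p - 1620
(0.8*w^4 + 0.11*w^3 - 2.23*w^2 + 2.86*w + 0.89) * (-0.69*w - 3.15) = -0.552*w^5 - 2.5959*w^4 + 1.1922*w^3 + 5.0511*w^2 - 9.6231*w - 2.8035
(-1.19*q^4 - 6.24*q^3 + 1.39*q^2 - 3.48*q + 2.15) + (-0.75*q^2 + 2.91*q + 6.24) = -1.19*q^4 - 6.24*q^3 + 0.64*q^2 - 0.57*q + 8.39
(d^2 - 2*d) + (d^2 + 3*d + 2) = 2*d^2 + d + 2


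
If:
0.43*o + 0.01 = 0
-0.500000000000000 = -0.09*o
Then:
No Solution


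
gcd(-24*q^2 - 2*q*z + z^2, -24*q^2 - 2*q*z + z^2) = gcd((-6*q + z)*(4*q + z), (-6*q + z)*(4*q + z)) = -24*q^2 - 2*q*z + z^2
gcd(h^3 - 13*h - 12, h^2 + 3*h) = h + 3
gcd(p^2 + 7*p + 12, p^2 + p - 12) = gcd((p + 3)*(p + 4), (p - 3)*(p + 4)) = p + 4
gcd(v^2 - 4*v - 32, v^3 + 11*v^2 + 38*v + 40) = v + 4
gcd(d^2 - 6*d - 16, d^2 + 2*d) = d + 2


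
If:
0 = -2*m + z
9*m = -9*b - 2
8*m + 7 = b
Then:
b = 47/81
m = -65/81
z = -130/81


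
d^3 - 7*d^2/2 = d^2*(d - 7/2)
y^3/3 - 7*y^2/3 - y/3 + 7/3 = (y/3 + 1/3)*(y - 7)*(y - 1)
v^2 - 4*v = v*(v - 4)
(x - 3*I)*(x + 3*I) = x^2 + 9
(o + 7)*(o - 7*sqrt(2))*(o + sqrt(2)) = o^3 - 6*sqrt(2)*o^2 + 7*o^2 - 42*sqrt(2)*o - 14*o - 98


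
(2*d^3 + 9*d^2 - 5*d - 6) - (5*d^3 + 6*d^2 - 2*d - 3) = -3*d^3 + 3*d^2 - 3*d - 3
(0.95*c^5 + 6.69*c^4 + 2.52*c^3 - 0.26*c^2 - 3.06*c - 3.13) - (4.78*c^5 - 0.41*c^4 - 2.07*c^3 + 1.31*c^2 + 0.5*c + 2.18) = -3.83*c^5 + 7.1*c^4 + 4.59*c^3 - 1.57*c^2 - 3.56*c - 5.31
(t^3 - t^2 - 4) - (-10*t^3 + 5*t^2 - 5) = 11*t^3 - 6*t^2 + 1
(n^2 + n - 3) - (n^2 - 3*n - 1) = 4*n - 2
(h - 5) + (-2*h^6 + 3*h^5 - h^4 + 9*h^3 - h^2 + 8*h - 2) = -2*h^6 + 3*h^5 - h^4 + 9*h^3 - h^2 + 9*h - 7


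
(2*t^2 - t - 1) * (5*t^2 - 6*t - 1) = 10*t^4 - 17*t^3 - t^2 + 7*t + 1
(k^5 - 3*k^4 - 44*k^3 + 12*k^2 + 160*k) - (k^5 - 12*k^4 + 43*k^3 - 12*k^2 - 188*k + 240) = 9*k^4 - 87*k^3 + 24*k^2 + 348*k - 240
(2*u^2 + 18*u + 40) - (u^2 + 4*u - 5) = u^2 + 14*u + 45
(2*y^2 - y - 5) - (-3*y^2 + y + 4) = 5*y^2 - 2*y - 9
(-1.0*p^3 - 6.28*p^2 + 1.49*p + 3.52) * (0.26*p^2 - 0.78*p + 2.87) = -0.26*p^5 - 0.8528*p^4 + 2.4158*p^3 - 18.2706*p^2 + 1.5307*p + 10.1024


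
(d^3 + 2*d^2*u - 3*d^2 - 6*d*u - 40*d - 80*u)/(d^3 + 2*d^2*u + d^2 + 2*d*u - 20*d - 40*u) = (d - 8)/(d - 4)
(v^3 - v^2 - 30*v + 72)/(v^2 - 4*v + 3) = (v^2 + 2*v - 24)/(v - 1)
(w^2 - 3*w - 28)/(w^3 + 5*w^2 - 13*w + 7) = (w^2 - 3*w - 28)/(w^3 + 5*w^2 - 13*w + 7)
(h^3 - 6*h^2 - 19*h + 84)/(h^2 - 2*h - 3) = (h^2 - 3*h - 28)/(h + 1)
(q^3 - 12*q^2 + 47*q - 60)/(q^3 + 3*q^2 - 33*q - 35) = (q^2 - 7*q + 12)/(q^2 + 8*q + 7)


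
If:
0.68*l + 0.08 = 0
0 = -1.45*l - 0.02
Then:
No Solution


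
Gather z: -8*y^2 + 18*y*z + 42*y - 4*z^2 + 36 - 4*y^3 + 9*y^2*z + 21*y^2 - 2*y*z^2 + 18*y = -4*y^3 + 13*y^2 + 60*y + z^2*(-2*y - 4) + z*(9*y^2 + 18*y) + 36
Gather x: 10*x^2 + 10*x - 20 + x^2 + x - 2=11*x^2 + 11*x - 22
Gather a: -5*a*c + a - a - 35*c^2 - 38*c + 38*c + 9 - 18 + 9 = -5*a*c - 35*c^2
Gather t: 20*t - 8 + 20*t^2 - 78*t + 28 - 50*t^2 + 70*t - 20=-30*t^2 + 12*t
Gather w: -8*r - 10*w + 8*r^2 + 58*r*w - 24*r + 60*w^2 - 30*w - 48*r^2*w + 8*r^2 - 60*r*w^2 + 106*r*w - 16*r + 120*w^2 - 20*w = 16*r^2 - 48*r + w^2*(180 - 60*r) + w*(-48*r^2 + 164*r - 60)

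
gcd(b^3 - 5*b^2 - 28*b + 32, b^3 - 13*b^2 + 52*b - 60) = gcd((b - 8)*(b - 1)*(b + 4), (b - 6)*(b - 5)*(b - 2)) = 1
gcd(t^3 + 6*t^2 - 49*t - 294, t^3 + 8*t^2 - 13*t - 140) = t + 7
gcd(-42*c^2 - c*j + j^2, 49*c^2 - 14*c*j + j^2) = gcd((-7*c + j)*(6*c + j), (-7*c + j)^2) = 7*c - j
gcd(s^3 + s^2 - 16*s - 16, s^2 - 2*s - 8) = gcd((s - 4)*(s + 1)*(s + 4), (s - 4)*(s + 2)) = s - 4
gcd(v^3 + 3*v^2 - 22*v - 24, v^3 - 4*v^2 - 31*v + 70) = 1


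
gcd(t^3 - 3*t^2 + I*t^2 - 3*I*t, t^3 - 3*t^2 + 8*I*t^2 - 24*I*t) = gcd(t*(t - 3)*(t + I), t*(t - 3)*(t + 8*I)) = t^2 - 3*t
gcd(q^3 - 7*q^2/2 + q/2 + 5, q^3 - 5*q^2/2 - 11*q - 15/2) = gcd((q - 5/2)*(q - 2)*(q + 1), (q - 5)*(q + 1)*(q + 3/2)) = q + 1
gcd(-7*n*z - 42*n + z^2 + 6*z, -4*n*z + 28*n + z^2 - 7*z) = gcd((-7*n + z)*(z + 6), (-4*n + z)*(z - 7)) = 1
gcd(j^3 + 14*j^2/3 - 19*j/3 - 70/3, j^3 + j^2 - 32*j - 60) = j^2 + 7*j + 10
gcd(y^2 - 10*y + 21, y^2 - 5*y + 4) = 1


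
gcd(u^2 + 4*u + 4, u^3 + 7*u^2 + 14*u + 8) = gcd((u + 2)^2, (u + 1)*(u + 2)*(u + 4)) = u + 2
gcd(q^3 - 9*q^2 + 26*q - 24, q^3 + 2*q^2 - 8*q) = q - 2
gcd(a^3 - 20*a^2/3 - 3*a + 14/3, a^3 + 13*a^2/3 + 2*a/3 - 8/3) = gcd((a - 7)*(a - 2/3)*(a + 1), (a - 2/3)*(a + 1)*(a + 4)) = a^2 + a/3 - 2/3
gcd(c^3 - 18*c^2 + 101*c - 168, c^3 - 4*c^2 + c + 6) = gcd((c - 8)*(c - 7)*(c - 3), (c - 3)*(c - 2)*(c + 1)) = c - 3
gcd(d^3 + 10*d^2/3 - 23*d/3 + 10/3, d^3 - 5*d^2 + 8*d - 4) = d - 1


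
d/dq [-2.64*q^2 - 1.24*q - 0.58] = -5.28*q - 1.24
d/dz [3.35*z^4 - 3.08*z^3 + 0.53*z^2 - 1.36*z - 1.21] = 13.4*z^3 - 9.24*z^2 + 1.06*z - 1.36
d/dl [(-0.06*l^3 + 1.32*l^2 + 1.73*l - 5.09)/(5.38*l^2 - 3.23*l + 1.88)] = (-0.3228*l^4 + 0.387600000000001*l^3 - 13.9094*l^2 + 59.7316*l - 13.1883)/(28.9444*l^4 - 34.7548*l^3 + 30.6617*l^2 - 12.1448*l + 3.5344)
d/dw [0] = 0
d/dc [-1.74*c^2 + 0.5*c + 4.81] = 0.5 - 3.48*c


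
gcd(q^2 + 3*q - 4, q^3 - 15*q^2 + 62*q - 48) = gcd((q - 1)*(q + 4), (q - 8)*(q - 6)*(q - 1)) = q - 1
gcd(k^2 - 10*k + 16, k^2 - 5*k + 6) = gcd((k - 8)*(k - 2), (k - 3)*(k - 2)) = k - 2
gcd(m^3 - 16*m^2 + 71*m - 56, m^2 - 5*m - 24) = m - 8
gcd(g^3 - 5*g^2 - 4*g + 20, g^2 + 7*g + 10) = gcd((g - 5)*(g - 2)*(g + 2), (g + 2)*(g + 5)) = g + 2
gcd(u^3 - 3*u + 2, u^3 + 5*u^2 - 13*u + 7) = u^2 - 2*u + 1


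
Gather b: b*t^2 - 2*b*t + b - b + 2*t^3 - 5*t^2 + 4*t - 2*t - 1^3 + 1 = b*(t^2 - 2*t) + 2*t^3 - 5*t^2 + 2*t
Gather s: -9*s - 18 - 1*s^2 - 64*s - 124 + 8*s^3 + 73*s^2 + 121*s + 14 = 8*s^3 + 72*s^2 + 48*s - 128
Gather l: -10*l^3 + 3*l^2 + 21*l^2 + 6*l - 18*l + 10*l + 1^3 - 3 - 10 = -10*l^3 + 24*l^2 - 2*l - 12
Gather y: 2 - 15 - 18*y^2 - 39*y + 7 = -18*y^2 - 39*y - 6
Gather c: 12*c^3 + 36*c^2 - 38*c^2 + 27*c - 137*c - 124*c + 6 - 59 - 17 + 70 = 12*c^3 - 2*c^2 - 234*c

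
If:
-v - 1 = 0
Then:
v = -1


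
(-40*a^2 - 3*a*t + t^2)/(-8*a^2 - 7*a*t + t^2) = (5*a + t)/(a + t)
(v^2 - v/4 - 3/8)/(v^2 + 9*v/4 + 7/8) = (4*v - 3)/(4*v + 7)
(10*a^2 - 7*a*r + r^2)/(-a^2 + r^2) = (-10*a^2 + 7*a*r - r^2)/(a^2 - r^2)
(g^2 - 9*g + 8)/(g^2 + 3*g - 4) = (g - 8)/(g + 4)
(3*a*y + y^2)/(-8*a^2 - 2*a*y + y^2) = y*(3*a + y)/(-8*a^2 - 2*a*y + y^2)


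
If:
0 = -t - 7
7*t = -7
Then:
No Solution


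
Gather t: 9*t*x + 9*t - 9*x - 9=t*(9*x + 9) - 9*x - 9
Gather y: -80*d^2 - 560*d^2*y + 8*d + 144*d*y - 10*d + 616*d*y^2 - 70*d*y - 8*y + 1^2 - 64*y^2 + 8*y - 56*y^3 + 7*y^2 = -80*d^2 - 2*d - 56*y^3 + y^2*(616*d - 57) + y*(-560*d^2 + 74*d) + 1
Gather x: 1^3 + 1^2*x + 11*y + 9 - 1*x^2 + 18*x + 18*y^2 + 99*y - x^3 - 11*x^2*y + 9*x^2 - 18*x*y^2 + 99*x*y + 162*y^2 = -x^3 + x^2*(8 - 11*y) + x*(-18*y^2 + 99*y + 19) + 180*y^2 + 110*y + 10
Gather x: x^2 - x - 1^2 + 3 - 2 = x^2 - x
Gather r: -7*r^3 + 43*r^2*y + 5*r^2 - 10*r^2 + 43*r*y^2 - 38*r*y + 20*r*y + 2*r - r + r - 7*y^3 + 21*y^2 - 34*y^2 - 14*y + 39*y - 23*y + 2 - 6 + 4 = -7*r^3 + r^2*(43*y - 5) + r*(43*y^2 - 18*y + 2) - 7*y^3 - 13*y^2 + 2*y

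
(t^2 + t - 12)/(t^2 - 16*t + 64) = (t^2 + t - 12)/(t^2 - 16*t + 64)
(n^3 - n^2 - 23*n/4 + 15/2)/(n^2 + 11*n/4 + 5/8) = 2*(2*n^2 - 7*n + 6)/(4*n + 1)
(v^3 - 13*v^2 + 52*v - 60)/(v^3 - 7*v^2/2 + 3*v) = 2*(v^2 - 11*v + 30)/(v*(2*v - 3))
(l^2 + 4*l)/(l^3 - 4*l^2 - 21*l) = (l + 4)/(l^2 - 4*l - 21)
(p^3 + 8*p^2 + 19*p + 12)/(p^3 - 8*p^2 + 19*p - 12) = (p^3 + 8*p^2 + 19*p + 12)/(p^3 - 8*p^2 + 19*p - 12)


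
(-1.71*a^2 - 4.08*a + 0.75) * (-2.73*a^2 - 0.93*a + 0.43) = 4.6683*a^4 + 12.7287*a^3 + 1.0116*a^2 - 2.4519*a + 0.3225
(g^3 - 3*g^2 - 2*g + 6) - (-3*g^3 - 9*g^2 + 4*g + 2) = 4*g^3 + 6*g^2 - 6*g + 4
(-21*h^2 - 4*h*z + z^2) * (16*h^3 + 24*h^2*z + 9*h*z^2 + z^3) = -336*h^5 - 568*h^4*z - 269*h^3*z^2 - 33*h^2*z^3 + 5*h*z^4 + z^5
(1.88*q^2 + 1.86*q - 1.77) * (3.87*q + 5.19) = 7.2756*q^3 + 16.9554*q^2 + 2.8035*q - 9.1863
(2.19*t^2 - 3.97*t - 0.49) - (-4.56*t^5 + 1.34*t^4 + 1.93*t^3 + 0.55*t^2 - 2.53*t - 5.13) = 4.56*t^5 - 1.34*t^4 - 1.93*t^3 + 1.64*t^2 - 1.44*t + 4.64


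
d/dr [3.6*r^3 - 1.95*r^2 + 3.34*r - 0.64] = 10.8*r^2 - 3.9*r + 3.34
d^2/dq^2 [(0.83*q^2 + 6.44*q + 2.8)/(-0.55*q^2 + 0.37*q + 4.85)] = (-4.23401*q^3 - 18.36615*q^2 - 99.6534*q - 31.63883)/(0.166375*q^6 - 0.335775*q^5 - 4.17549*q^4 + 5.871197*q^3 + 36.82023*q^2 - 26.109975*q - 114.084125)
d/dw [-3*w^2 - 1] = -6*w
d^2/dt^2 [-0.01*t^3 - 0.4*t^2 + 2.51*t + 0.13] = -0.06*t - 0.8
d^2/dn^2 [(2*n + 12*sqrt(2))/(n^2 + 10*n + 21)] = 4*(4*(n + 5)^2*(n + 6*sqrt(2)) - (3*n + 6*sqrt(2) + 10)*(n^2 + 10*n + 21))/(n^2 + 10*n + 21)^3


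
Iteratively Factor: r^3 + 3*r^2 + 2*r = (r + 2)*(r^2 + r) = (r + 1)*(r + 2)*(r)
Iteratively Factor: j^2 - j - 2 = (j + 1)*(j - 2)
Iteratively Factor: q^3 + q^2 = (q + 1)*(q^2) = q*(q + 1)*(q)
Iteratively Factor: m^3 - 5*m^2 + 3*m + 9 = (m - 3)*(m^2 - 2*m - 3) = (m - 3)^2*(m + 1)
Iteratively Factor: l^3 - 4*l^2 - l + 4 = (l - 4)*(l^2 - 1) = (l - 4)*(l - 1)*(l + 1)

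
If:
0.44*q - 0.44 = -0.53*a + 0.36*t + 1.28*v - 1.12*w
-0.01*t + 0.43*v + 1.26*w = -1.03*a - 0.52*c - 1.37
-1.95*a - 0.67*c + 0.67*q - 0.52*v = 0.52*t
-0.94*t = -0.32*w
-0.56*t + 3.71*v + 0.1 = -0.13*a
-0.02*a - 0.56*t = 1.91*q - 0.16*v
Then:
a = 1.58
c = -4.33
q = 0.03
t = -0.19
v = -0.11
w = -0.55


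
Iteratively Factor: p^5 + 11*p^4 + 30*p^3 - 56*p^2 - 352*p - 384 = (p + 4)*(p^4 + 7*p^3 + 2*p^2 - 64*p - 96) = (p + 4)^2*(p^3 + 3*p^2 - 10*p - 24) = (p + 4)^3*(p^2 - p - 6) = (p + 2)*(p + 4)^3*(p - 3)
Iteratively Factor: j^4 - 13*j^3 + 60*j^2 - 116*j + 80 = (j - 2)*(j^3 - 11*j^2 + 38*j - 40) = (j - 4)*(j - 2)*(j^2 - 7*j + 10) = (j - 5)*(j - 4)*(j - 2)*(j - 2)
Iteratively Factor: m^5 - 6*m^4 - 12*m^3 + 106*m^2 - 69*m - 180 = (m - 3)*(m^4 - 3*m^3 - 21*m^2 + 43*m + 60) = (m - 3)*(m + 1)*(m^3 - 4*m^2 - 17*m + 60) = (m - 3)^2*(m + 1)*(m^2 - m - 20) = (m - 5)*(m - 3)^2*(m + 1)*(m + 4)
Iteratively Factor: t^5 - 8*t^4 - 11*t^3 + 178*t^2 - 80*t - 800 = (t + 4)*(t^4 - 12*t^3 + 37*t^2 + 30*t - 200) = (t + 2)*(t + 4)*(t^3 - 14*t^2 + 65*t - 100) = (t - 5)*(t + 2)*(t + 4)*(t^2 - 9*t + 20) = (t - 5)^2*(t + 2)*(t + 4)*(t - 4)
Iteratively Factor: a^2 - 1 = (a + 1)*(a - 1)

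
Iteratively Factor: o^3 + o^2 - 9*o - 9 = (o + 1)*(o^2 - 9) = (o - 3)*(o + 1)*(o + 3)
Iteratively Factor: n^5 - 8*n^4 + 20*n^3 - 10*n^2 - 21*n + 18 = (n - 2)*(n^4 - 6*n^3 + 8*n^2 + 6*n - 9) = (n - 2)*(n + 1)*(n^3 - 7*n^2 + 15*n - 9) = (n - 3)*(n - 2)*(n + 1)*(n^2 - 4*n + 3) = (n - 3)*(n - 2)*(n - 1)*(n + 1)*(n - 3)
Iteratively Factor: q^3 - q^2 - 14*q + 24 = (q - 2)*(q^2 + q - 12) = (q - 2)*(q + 4)*(q - 3)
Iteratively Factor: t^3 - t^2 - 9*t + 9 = (t - 3)*(t^2 + 2*t - 3) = (t - 3)*(t + 3)*(t - 1)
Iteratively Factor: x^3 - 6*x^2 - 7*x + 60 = (x - 4)*(x^2 - 2*x - 15) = (x - 4)*(x + 3)*(x - 5)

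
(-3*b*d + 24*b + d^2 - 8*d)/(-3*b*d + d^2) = (d - 8)/d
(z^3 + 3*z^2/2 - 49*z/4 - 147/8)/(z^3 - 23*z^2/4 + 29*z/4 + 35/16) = 2*(4*z^2 + 20*z + 21)/(8*z^2 - 18*z - 5)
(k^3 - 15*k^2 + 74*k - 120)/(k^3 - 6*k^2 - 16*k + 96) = (k - 5)/(k + 4)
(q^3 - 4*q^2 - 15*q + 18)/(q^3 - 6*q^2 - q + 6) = (q + 3)/(q + 1)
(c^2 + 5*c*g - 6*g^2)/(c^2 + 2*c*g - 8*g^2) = (c^2 + 5*c*g - 6*g^2)/(c^2 + 2*c*g - 8*g^2)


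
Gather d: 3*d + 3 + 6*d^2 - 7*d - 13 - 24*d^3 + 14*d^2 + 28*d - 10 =-24*d^3 + 20*d^2 + 24*d - 20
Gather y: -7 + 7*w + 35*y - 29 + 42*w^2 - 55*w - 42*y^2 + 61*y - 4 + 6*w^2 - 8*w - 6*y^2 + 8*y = 48*w^2 - 56*w - 48*y^2 + 104*y - 40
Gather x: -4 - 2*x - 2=-2*x - 6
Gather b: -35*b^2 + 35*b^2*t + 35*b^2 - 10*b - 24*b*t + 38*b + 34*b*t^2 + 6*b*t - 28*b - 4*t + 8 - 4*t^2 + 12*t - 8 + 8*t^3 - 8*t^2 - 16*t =35*b^2*t + b*(34*t^2 - 18*t) + 8*t^3 - 12*t^2 - 8*t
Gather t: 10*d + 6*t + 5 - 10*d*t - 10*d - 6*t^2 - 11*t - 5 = -6*t^2 + t*(-10*d - 5)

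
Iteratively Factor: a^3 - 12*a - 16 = (a - 4)*(a^2 + 4*a + 4) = (a - 4)*(a + 2)*(a + 2)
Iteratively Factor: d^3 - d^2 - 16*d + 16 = (d - 4)*(d^2 + 3*d - 4) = (d - 4)*(d + 4)*(d - 1)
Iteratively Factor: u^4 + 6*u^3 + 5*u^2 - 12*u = (u)*(u^3 + 6*u^2 + 5*u - 12) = u*(u + 4)*(u^2 + 2*u - 3) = u*(u + 3)*(u + 4)*(u - 1)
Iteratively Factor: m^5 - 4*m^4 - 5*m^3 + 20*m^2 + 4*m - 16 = (m - 4)*(m^4 - 5*m^2 + 4) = (m - 4)*(m - 2)*(m^3 + 2*m^2 - m - 2) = (m - 4)*(m - 2)*(m + 1)*(m^2 + m - 2) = (m - 4)*(m - 2)*(m + 1)*(m + 2)*(m - 1)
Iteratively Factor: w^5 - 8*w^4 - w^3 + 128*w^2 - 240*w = (w - 4)*(w^4 - 4*w^3 - 17*w^2 + 60*w) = (w - 5)*(w - 4)*(w^3 + w^2 - 12*w) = (w - 5)*(w - 4)*(w - 3)*(w^2 + 4*w) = w*(w - 5)*(w - 4)*(w - 3)*(w + 4)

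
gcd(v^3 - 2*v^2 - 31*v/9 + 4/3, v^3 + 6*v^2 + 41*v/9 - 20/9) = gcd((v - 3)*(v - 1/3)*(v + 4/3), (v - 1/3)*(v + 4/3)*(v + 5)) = v^2 + v - 4/9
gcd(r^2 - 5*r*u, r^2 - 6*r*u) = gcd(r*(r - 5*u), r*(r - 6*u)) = r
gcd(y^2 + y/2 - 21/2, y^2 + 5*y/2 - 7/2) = y + 7/2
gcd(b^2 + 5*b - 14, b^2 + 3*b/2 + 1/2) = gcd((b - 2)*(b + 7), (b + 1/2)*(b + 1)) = 1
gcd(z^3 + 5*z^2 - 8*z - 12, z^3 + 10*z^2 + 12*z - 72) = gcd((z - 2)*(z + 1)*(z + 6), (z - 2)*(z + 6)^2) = z^2 + 4*z - 12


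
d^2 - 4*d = d*(d - 4)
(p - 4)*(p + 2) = p^2 - 2*p - 8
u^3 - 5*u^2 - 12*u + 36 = (u - 6)*(u - 2)*(u + 3)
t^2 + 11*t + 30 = (t + 5)*(t + 6)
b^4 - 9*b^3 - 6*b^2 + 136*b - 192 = (b - 8)*(b - 3)*(b - 2)*(b + 4)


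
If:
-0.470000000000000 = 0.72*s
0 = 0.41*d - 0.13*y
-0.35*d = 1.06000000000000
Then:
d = -3.03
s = -0.65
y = -9.55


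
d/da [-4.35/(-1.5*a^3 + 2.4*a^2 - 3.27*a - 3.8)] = (-19.575*a^2 + 20.88*a - 14.2245)/(1.5*a^3 - 2.4*a^2 + 3.27*a + 3.8)^2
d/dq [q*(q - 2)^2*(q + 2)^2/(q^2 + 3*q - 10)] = (3*q^4 + 24*q^3 + 26*q^2 - 40*q - 40)/(q^2 + 10*q + 25)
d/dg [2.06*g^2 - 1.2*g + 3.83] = 4.12*g - 1.2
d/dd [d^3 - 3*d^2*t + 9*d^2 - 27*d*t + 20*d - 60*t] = 3*d^2 - 6*d*t + 18*d - 27*t + 20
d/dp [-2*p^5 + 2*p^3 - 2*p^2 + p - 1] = -10*p^4 + 6*p^2 - 4*p + 1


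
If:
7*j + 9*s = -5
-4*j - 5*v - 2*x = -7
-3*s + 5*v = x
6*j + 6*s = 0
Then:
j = 5/2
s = -5/2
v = -6/5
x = 3/2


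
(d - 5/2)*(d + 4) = d^2 + 3*d/2 - 10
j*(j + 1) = j^2 + j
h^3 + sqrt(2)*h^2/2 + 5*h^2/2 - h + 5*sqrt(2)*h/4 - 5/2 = (h + 5/2)*(h - sqrt(2)/2)*(h + sqrt(2))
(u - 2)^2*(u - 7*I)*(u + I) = u^4 - 4*u^3 - 6*I*u^3 + 11*u^2 + 24*I*u^2 - 28*u - 24*I*u + 28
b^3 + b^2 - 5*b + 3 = (b - 1)^2*(b + 3)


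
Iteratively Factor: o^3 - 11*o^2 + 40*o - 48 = (o - 3)*(o^2 - 8*o + 16) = (o - 4)*(o - 3)*(o - 4)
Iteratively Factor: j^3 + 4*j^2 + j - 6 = (j + 3)*(j^2 + j - 2) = (j + 2)*(j + 3)*(j - 1)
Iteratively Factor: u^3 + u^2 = (u)*(u^2 + u) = u^2*(u + 1)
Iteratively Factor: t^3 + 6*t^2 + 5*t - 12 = (t + 3)*(t^2 + 3*t - 4) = (t + 3)*(t + 4)*(t - 1)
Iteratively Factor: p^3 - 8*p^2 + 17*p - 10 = (p - 1)*(p^2 - 7*p + 10) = (p - 5)*(p - 1)*(p - 2)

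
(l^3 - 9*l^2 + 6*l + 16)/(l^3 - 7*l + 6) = (l^2 - 7*l - 8)/(l^2 + 2*l - 3)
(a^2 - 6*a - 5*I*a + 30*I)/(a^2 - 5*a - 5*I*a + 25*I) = (a - 6)/(a - 5)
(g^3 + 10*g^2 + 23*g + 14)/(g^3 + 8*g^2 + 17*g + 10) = (g + 7)/(g + 5)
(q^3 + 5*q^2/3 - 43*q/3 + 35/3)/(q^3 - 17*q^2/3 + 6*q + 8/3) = (3*q^3 + 5*q^2 - 43*q + 35)/(3*q^3 - 17*q^2 + 18*q + 8)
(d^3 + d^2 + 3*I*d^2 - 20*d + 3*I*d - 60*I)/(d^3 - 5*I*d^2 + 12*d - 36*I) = (d^2 + d - 20)/(d^2 - 8*I*d - 12)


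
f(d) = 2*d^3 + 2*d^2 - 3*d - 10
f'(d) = 6*d^2 + 4*d - 3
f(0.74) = -10.31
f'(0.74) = 3.25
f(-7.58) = -743.39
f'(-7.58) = 311.42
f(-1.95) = -11.37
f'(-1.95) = 12.02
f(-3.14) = -42.78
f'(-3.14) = 43.60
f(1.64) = -0.72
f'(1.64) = 19.70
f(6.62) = 638.02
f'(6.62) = 286.43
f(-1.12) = -6.94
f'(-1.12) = 0.05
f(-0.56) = -8.04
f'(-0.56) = -3.36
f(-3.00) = -37.00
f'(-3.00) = 39.00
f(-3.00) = -37.00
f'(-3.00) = 39.00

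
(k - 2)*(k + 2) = k^2 - 4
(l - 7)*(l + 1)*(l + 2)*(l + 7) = l^4 + 3*l^3 - 47*l^2 - 147*l - 98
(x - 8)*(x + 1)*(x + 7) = x^3 - 57*x - 56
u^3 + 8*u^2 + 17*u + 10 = (u + 1)*(u + 2)*(u + 5)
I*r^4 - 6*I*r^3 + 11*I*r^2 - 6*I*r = r*(r - 3)*(r - 2)*(I*r - I)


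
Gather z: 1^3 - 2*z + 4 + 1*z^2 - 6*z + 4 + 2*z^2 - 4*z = 3*z^2 - 12*z + 9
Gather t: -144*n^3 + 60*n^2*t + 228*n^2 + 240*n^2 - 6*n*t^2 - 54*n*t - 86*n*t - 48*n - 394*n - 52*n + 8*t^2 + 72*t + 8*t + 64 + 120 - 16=-144*n^3 + 468*n^2 - 494*n + t^2*(8 - 6*n) + t*(60*n^2 - 140*n + 80) + 168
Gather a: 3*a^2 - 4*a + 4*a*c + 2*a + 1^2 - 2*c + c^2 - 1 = 3*a^2 + a*(4*c - 2) + c^2 - 2*c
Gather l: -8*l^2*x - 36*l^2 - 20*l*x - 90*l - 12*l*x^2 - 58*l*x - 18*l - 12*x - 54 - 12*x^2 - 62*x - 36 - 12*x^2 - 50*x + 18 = l^2*(-8*x - 36) + l*(-12*x^2 - 78*x - 108) - 24*x^2 - 124*x - 72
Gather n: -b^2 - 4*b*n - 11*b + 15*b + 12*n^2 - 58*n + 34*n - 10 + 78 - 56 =-b^2 + 4*b + 12*n^2 + n*(-4*b - 24) + 12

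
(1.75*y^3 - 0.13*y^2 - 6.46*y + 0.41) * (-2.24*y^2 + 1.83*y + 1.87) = -3.92*y^5 + 3.4937*y^4 + 17.505*y^3 - 12.9833*y^2 - 11.3299*y + 0.7667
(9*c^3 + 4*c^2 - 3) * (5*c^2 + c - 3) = 45*c^5 + 29*c^4 - 23*c^3 - 27*c^2 - 3*c + 9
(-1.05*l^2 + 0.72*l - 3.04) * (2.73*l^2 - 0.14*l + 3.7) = -2.8665*l^4 + 2.1126*l^3 - 12.285*l^2 + 3.0896*l - 11.248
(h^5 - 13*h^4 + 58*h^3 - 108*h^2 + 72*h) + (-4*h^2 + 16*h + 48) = h^5 - 13*h^4 + 58*h^3 - 112*h^2 + 88*h + 48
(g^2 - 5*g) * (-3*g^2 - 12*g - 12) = -3*g^4 + 3*g^3 + 48*g^2 + 60*g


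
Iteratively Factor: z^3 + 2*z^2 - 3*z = (z)*(z^2 + 2*z - 3) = z*(z + 3)*(z - 1)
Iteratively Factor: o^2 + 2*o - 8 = (o - 2)*(o + 4)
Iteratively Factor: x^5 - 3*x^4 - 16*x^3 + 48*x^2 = (x)*(x^4 - 3*x^3 - 16*x^2 + 48*x) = x^2*(x^3 - 3*x^2 - 16*x + 48) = x^2*(x - 4)*(x^2 + x - 12) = x^2*(x - 4)*(x + 4)*(x - 3)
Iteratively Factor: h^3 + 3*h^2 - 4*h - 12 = (h + 3)*(h^2 - 4) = (h - 2)*(h + 3)*(h + 2)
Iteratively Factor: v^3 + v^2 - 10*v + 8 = (v - 2)*(v^2 + 3*v - 4) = (v - 2)*(v + 4)*(v - 1)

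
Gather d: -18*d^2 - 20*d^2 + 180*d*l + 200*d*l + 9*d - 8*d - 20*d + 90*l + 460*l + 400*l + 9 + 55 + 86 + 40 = -38*d^2 + d*(380*l - 19) + 950*l + 190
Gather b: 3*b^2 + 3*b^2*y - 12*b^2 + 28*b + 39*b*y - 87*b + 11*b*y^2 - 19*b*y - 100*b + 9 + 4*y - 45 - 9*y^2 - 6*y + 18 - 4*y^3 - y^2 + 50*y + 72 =b^2*(3*y - 9) + b*(11*y^2 + 20*y - 159) - 4*y^3 - 10*y^2 + 48*y + 54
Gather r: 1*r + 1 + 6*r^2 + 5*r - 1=6*r^2 + 6*r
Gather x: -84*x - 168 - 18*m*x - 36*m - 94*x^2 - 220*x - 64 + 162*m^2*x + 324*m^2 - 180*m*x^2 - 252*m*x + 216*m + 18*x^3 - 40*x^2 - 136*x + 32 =324*m^2 + 180*m + 18*x^3 + x^2*(-180*m - 134) + x*(162*m^2 - 270*m - 440) - 200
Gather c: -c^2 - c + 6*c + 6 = -c^2 + 5*c + 6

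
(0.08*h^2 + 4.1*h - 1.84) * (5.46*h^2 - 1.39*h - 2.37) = 0.4368*h^4 + 22.2748*h^3 - 15.935*h^2 - 7.1594*h + 4.3608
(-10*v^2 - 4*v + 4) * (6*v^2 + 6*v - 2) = -60*v^4 - 84*v^3 + 20*v^2 + 32*v - 8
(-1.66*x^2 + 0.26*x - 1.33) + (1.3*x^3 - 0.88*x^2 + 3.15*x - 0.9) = 1.3*x^3 - 2.54*x^2 + 3.41*x - 2.23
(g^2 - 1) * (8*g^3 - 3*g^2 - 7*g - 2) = 8*g^5 - 3*g^4 - 15*g^3 + g^2 + 7*g + 2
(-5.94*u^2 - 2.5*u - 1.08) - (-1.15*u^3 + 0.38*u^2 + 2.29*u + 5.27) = 1.15*u^3 - 6.32*u^2 - 4.79*u - 6.35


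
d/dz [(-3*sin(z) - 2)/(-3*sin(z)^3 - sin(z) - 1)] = (-18*sin(z)^3 - 18*sin(z)^2 + 1)*cos(z)/(3*sin(z)^3 + sin(z) + 1)^2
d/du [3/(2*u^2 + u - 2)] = 3*(-4*u - 1)/(2*u^2 + u - 2)^2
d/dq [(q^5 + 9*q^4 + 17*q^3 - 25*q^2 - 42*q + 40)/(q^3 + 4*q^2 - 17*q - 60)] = (2*q^5 + q^4 - 56*q^3 - 131*q^2 + 56*q + 128)/(q^4 - 2*q^3 - 23*q^2 + 24*q + 144)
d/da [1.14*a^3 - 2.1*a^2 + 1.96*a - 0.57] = 3.42*a^2 - 4.2*a + 1.96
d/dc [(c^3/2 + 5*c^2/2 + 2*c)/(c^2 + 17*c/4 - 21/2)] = 2*(4*c^4 + 34*c^3 - 57*c^2 - 420*c - 168)/(16*c^4 + 136*c^3 - 47*c^2 - 1428*c + 1764)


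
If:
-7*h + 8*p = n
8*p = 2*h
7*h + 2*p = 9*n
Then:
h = 0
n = 0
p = 0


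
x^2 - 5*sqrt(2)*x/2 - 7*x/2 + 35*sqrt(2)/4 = (x - 7/2)*(x - 5*sqrt(2)/2)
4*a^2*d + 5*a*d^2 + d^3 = d*(a + d)*(4*a + d)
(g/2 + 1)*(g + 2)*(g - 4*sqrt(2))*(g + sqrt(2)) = g^4/2 - 3*sqrt(2)*g^3/2 + 2*g^3 - 6*sqrt(2)*g^2 - 2*g^2 - 16*g - 6*sqrt(2)*g - 16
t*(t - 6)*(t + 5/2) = t^3 - 7*t^2/2 - 15*t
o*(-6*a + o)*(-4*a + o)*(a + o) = 24*a^3*o + 14*a^2*o^2 - 9*a*o^3 + o^4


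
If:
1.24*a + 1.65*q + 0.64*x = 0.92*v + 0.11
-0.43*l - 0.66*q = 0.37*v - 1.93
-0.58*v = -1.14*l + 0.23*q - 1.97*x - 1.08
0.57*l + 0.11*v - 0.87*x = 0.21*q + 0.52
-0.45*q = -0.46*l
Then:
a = 1.50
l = 0.68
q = 0.69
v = 3.20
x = 0.08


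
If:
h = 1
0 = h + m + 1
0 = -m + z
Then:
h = 1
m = -2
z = -2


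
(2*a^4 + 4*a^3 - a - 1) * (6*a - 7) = 12*a^5 + 10*a^4 - 28*a^3 - 6*a^2 + a + 7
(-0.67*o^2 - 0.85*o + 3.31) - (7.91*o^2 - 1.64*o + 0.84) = -8.58*o^2 + 0.79*o + 2.47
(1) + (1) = 2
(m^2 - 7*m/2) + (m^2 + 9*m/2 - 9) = 2*m^2 + m - 9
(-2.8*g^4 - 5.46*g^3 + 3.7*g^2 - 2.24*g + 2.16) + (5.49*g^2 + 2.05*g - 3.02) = -2.8*g^4 - 5.46*g^3 + 9.19*g^2 - 0.19*g - 0.86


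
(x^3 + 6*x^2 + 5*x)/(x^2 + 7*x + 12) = x*(x^2 + 6*x + 5)/(x^2 + 7*x + 12)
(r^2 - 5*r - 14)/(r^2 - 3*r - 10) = (r - 7)/(r - 5)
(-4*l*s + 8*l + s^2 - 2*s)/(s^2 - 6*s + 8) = (-4*l + s)/(s - 4)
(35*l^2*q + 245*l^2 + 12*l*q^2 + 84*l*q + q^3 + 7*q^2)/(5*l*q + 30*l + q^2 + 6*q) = (7*l*q + 49*l + q^2 + 7*q)/(q + 6)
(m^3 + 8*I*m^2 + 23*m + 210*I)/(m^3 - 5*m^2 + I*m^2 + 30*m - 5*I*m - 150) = (m + 7*I)/(m - 5)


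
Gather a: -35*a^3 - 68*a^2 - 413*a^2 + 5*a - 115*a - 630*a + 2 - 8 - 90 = -35*a^3 - 481*a^2 - 740*a - 96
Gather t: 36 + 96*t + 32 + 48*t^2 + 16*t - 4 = 48*t^2 + 112*t + 64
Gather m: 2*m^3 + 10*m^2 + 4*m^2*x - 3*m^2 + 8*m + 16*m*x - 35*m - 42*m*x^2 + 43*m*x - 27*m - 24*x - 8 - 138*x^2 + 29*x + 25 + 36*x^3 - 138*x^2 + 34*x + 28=2*m^3 + m^2*(4*x + 7) + m*(-42*x^2 + 59*x - 54) + 36*x^3 - 276*x^2 + 39*x + 45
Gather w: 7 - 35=-28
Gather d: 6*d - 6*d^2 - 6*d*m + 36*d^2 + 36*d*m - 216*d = 30*d^2 + d*(30*m - 210)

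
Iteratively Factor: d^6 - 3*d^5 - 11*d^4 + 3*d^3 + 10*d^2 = (d - 5)*(d^5 + 2*d^4 - d^3 - 2*d^2) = (d - 5)*(d + 2)*(d^4 - d^2) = d*(d - 5)*(d + 2)*(d^3 - d) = d^2*(d - 5)*(d + 2)*(d^2 - 1) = d^2*(d - 5)*(d - 1)*(d + 2)*(d + 1)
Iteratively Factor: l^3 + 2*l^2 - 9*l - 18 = (l + 2)*(l^2 - 9) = (l + 2)*(l + 3)*(l - 3)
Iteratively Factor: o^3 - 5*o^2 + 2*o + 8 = (o - 4)*(o^2 - o - 2) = (o - 4)*(o - 2)*(o + 1)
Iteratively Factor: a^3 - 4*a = (a)*(a^2 - 4) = a*(a - 2)*(a + 2)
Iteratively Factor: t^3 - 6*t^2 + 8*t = (t - 4)*(t^2 - 2*t) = t*(t - 4)*(t - 2)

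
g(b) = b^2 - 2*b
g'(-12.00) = -26.00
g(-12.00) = 168.00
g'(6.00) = 10.00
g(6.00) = 24.00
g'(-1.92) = -5.84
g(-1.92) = 7.53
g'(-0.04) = -2.08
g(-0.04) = 0.08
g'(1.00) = 0.00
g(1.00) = -1.00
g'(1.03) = 0.06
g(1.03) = -1.00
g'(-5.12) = -12.24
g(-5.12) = 36.45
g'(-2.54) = -7.08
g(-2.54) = 11.53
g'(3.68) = 5.36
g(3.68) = 6.18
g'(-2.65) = -7.30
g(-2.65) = 12.32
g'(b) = 2*b - 2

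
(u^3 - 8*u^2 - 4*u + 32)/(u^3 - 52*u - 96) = (u - 2)/(u + 6)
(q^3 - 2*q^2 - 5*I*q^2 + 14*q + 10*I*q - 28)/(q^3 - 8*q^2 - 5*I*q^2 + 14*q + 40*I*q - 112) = (q - 2)/(q - 8)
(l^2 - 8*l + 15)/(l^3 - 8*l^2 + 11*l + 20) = (l - 3)/(l^2 - 3*l - 4)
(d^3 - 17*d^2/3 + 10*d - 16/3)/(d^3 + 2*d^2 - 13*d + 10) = (d - 8/3)/(d + 5)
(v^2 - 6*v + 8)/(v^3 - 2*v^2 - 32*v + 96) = (v - 2)/(v^2 + 2*v - 24)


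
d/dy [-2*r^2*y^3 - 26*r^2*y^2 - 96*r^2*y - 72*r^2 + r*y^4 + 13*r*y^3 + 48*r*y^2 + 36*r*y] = r*(-6*r*y^2 - 52*r*y - 96*r + 4*y^3 + 39*y^2 + 96*y + 36)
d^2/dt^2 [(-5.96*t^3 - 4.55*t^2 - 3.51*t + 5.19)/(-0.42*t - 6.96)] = (2.102688*t^3 + 104.533632*t^2 + 1732.271616*t + 418.466664)/(0.074088*t^3 + 3.683232*t^2 + 61.036416*t + 337.153536)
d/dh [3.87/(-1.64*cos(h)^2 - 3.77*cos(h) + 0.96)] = -(12.6936*cos(h) + 14.5899)*sin(h)/(1.64*cos(h)^2 + 3.77*cos(h) - 0.96)^2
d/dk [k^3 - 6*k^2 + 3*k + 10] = 3*k^2 - 12*k + 3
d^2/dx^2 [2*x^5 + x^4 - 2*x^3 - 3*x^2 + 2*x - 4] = 40*x^3 + 12*x^2 - 12*x - 6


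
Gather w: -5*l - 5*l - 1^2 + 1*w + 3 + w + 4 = -10*l + 2*w + 6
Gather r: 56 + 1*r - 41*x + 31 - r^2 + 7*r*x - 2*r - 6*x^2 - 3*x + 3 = -r^2 + r*(7*x - 1) - 6*x^2 - 44*x + 90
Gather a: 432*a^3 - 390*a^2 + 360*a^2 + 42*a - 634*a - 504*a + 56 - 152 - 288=432*a^3 - 30*a^2 - 1096*a - 384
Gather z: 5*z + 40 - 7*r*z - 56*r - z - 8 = -56*r + z*(4 - 7*r) + 32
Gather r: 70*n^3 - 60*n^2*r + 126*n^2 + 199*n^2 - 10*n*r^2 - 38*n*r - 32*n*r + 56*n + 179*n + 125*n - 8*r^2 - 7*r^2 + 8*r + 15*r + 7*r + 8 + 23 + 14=70*n^3 + 325*n^2 + 360*n + r^2*(-10*n - 15) + r*(-60*n^2 - 70*n + 30) + 45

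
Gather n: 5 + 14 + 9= 28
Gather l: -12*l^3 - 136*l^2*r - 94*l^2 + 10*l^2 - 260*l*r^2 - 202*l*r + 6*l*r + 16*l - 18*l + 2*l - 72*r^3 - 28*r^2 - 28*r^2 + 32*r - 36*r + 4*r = -12*l^3 + l^2*(-136*r - 84) + l*(-260*r^2 - 196*r) - 72*r^3 - 56*r^2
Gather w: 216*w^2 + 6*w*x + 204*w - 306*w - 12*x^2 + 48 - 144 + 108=216*w^2 + w*(6*x - 102) - 12*x^2 + 12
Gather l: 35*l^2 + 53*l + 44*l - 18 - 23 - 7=35*l^2 + 97*l - 48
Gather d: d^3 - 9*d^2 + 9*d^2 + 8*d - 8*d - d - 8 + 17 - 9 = d^3 - d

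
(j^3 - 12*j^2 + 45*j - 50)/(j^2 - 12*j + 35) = (j^2 - 7*j + 10)/(j - 7)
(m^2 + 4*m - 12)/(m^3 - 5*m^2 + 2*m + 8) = (m + 6)/(m^2 - 3*m - 4)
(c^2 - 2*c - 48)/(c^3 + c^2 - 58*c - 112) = (c + 6)/(c^2 + 9*c + 14)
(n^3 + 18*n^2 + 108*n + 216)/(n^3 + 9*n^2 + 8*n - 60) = (n^2 + 12*n + 36)/(n^2 + 3*n - 10)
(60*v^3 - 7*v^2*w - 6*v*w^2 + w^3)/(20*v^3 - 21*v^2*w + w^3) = (15*v^2 + 2*v*w - w^2)/(5*v^2 - 4*v*w - w^2)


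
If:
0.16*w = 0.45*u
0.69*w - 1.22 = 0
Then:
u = 0.63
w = 1.77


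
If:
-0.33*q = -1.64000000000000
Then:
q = 4.97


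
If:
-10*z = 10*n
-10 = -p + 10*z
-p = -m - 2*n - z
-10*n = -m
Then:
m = 100/21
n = 10/21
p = 110/21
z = -10/21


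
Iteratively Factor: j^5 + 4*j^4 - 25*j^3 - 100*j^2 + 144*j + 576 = (j + 4)*(j^4 - 25*j^2 + 144) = (j - 3)*(j + 4)*(j^3 + 3*j^2 - 16*j - 48) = (j - 4)*(j - 3)*(j + 4)*(j^2 + 7*j + 12) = (j - 4)*(j - 3)*(j + 4)^2*(j + 3)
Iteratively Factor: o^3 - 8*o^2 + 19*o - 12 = (o - 4)*(o^2 - 4*o + 3) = (o - 4)*(o - 1)*(o - 3)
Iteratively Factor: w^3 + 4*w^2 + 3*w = (w)*(w^2 + 4*w + 3) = w*(w + 1)*(w + 3)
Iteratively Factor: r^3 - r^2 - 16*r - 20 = (r - 5)*(r^2 + 4*r + 4) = (r - 5)*(r + 2)*(r + 2)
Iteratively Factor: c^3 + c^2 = (c)*(c^2 + c) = c^2*(c + 1)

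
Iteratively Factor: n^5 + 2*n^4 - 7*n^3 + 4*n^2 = (n - 1)*(n^4 + 3*n^3 - 4*n^2) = n*(n - 1)*(n^3 + 3*n^2 - 4*n) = n*(n - 1)*(n + 4)*(n^2 - n) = n*(n - 1)^2*(n + 4)*(n)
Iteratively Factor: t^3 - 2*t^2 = (t - 2)*(t^2) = t*(t - 2)*(t)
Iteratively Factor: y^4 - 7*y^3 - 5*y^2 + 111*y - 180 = (y - 3)*(y^3 - 4*y^2 - 17*y + 60) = (y - 3)^2*(y^2 - y - 20) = (y - 5)*(y - 3)^2*(y + 4)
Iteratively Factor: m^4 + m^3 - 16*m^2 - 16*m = (m + 1)*(m^3 - 16*m) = (m + 1)*(m + 4)*(m^2 - 4*m) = m*(m + 1)*(m + 4)*(m - 4)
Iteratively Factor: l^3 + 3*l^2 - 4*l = (l)*(l^2 + 3*l - 4) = l*(l - 1)*(l + 4)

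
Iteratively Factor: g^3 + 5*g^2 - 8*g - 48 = (g + 4)*(g^2 + g - 12) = (g - 3)*(g + 4)*(g + 4)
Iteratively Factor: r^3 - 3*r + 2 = (r - 1)*(r^2 + r - 2) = (r - 1)*(r + 2)*(r - 1)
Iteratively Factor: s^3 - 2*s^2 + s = (s)*(s^2 - 2*s + 1) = s*(s - 1)*(s - 1)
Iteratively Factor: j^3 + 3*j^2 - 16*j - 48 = (j + 3)*(j^2 - 16) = (j - 4)*(j + 3)*(j + 4)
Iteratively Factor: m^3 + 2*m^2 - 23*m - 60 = (m + 4)*(m^2 - 2*m - 15) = (m - 5)*(m + 4)*(m + 3)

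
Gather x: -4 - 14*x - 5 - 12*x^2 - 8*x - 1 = -12*x^2 - 22*x - 10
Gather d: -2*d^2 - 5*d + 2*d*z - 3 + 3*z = -2*d^2 + d*(2*z - 5) + 3*z - 3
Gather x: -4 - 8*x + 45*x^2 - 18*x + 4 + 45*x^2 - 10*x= 90*x^2 - 36*x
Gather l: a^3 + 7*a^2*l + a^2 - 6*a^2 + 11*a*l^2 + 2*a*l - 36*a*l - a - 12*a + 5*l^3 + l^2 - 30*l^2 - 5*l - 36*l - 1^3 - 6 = a^3 - 5*a^2 - 13*a + 5*l^3 + l^2*(11*a - 29) + l*(7*a^2 - 34*a - 41) - 7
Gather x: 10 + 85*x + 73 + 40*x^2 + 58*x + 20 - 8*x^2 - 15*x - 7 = 32*x^2 + 128*x + 96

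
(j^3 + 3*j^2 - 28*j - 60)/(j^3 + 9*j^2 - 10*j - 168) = (j^2 - 3*j - 10)/(j^2 + 3*j - 28)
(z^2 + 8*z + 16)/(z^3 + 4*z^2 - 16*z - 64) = 1/(z - 4)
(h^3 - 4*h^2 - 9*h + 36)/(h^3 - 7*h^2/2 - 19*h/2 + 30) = 2*(h - 3)/(2*h - 5)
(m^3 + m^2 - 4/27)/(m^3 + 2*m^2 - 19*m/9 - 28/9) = (27*m^3 + 27*m^2 - 4)/(3*(9*m^3 + 18*m^2 - 19*m - 28))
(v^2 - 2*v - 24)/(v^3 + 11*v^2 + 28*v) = (v - 6)/(v*(v + 7))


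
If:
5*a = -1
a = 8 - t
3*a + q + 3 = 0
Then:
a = -1/5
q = -12/5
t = 41/5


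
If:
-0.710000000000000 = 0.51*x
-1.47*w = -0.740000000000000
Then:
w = 0.50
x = -1.39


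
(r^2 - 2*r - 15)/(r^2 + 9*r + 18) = (r - 5)/(r + 6)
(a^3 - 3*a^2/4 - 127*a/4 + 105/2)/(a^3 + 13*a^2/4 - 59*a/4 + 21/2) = (a - 5)/(a - 1)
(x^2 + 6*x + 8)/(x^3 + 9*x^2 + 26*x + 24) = 1/(x + 3)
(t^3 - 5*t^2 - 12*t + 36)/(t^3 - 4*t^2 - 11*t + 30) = (t - 6)/(t - 5)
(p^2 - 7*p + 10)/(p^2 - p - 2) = (p - 5)/(p + 1)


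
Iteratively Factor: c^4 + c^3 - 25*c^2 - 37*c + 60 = (c + 4)*(c^3 - 3*c^2 - 13*c + 15) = (c + 3)*(c + 4)*(c^2 - 6*c + 5) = (c - 1)*(c + 3)*(c + 4)*(c - 5)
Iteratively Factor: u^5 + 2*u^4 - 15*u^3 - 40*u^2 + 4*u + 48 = (u + 2)*(u^4 - 15*u^2 - 10*u + 24) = (u + 2)*(u + 3)*(u^3 - 3*u^2 - 6*u + 8) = (u + 2)^2*(u + 3)*(u^2 - 5*u + 4) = (u - 4)*(u + 2)^2*(u + 3)*(u - 1)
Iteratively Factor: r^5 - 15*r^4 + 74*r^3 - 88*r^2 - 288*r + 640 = (r - 4)*(r^4 - 11*r^3 + 30*r^2 + 32*r - 160) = (r - 4)*(r + 2)*(r^3 - 13*r^2 + 56*r - 80) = (r - 4)^2*(r + 2)*(r^2 - 9*r + 20) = (r - 5)*(r - 4)^2*(r + 2)*(r - 4)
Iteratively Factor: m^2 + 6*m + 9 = (m + 3)*(m + 3)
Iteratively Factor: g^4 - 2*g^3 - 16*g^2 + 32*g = (g + 4)*(g^3 - 6*g^2 + 8*g) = g*(g + 4)*(g^2 - 6*g + 8) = g*(g - 4)*(g + 4)*(g - 2)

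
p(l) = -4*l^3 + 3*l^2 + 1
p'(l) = -12*l^2 + 6*l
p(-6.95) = 1488.72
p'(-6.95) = -621.33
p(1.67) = -9.26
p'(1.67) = -23.45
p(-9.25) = 3423.50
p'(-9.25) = -1082.25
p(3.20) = -99.35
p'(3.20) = -103.68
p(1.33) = -3.10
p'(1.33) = -13.25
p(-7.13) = 1603.38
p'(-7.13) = -652.82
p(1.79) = -12.33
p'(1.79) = -27.71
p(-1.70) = 29.32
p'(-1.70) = -44.88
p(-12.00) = 7345.00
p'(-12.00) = -1800.00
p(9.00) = -2672.00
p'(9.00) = -918.00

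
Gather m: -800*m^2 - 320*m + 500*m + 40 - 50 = -800*m^2 + 180*m - 10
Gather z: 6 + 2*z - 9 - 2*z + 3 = 0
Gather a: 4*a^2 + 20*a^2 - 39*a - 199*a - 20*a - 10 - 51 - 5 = 24*a^2 - 258*a - 66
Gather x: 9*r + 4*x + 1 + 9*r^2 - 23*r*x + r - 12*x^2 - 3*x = 9*r^2 + 10*r - 12*x^2 + x*(1 - 23*r) + 1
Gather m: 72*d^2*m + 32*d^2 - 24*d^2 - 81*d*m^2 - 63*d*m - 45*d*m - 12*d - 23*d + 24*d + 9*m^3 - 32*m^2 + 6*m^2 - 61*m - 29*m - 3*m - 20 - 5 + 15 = 8*d^2 - 11*d + 9*m^3 + m^2*(-81*d - 26) + m*(72*d^2 - 108*d - 93) - 10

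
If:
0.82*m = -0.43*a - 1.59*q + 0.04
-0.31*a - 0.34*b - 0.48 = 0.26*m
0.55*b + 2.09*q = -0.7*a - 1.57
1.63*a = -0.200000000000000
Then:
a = -0.12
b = -1.75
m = 0.59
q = -0.25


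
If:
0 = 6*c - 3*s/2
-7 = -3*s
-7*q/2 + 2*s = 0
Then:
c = 7/12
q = 4/3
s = 7/3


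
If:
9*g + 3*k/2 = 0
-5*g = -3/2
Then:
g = 3/10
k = -9/5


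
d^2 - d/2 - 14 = (d - 4)*(d + 7/2)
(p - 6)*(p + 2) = p^2 - 4*p - 12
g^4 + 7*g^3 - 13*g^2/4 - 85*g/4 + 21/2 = (g - 3/2)*(g - 1/2)*(g + 2)*(g + 7)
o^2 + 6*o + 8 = (o + 2)*(o + 4)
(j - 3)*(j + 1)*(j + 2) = j^3 - 7*j - 6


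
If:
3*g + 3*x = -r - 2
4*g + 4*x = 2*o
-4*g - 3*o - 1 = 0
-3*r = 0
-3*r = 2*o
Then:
No Solution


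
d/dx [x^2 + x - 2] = 2*x + 1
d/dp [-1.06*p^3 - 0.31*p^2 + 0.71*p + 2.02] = -3.18*p^2 - 0.62*p + 0.71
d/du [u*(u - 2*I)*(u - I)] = 3*u^2 - 6*I*u - 2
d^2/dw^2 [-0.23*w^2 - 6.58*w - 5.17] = -0.460000000000000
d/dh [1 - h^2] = -2*h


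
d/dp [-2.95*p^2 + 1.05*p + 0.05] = 1.05 - 5.9*p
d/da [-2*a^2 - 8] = -4*a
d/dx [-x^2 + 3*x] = 3 - 2*x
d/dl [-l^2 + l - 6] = 1 - 2*l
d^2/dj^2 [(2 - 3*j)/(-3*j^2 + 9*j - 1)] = 6*((11 - 9*j)*(3*j^2 - 9*j + 1) + 3*(2*j - 3)^2*(3*j - 2))/(3*j^2 - 9*j + 1)^3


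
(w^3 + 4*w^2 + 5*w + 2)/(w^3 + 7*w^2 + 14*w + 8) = (w + 1)/(w + 4)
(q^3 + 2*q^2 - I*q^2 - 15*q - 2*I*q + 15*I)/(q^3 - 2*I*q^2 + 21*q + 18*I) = (q^3 + q^2*(2 - I) - q*(15 + 2*I) + 15*I)/(q^3 - 2*I*q^2 + 21*q + 18*I)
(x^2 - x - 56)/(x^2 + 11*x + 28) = (x - 8)/(x + 4)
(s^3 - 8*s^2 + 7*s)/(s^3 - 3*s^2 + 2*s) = (s - 7)/(s - 2)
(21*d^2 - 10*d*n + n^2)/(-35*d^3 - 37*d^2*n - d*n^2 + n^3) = (-3*d + n)/(5*d^2 + 6*d*n + n^2)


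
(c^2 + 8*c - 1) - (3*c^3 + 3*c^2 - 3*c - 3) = -3*c^3 - 2*c^2 + 11*c + 2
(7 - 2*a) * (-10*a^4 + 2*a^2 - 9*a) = 20*a^5 - 70*a^4 - 4*a^3 + 32*a^2 - 63*a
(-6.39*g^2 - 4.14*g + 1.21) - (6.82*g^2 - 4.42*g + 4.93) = -13.21*g^2 + 0.28*g - 3.72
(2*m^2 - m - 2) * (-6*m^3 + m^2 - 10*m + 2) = -12*m^5 + 8*m^4 - 9*m^3 + 12*m^2 + 18*m - 4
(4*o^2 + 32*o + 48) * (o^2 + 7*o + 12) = 4*o^4 + 60*o^3 + 320*o^2 + 720*o + 576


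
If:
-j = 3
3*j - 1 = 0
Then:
No Solution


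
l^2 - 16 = (l - 4)*(l + 4)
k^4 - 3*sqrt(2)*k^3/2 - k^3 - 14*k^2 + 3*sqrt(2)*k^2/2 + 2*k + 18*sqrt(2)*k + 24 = (k - 4)*(k + 3)*(k - 2*sqrt(2))*(k + sqrt(2)/2)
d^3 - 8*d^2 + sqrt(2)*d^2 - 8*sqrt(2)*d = d*(d - 8)*(d + sqrt(2))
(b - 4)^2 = b^2 - 8*b + 16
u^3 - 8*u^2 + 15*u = u*(u - 5)*(u - 3)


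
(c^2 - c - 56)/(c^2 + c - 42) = (c - 8)/(c - 6)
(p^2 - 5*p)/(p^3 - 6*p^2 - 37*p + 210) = p/(p^2 - p - 42)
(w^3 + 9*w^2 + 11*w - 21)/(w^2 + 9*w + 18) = (w^2 + 6*w - 7)/(w + 6)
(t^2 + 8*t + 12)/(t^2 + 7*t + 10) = (t + 6)/(t + 5)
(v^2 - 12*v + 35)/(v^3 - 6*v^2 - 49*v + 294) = (v - 5)/(v^2 + v - 42)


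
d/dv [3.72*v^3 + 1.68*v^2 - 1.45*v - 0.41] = 11.16*v^2 + 3.36*v - 1.45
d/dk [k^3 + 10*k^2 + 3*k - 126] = 3*k^2 + 20*k + 3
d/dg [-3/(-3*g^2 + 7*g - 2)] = 3*(7 - 6*g)/(3*g^2 - 7*g + 2)^2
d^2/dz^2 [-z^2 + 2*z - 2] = -2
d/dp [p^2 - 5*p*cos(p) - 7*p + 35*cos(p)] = 5*p*sin(p) + 2*p - 35*sin(p) - 5*cos(p) - 7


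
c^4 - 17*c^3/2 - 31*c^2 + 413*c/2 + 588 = (c - 8)*(c - 7)*(c + 3)*(c + 7/2)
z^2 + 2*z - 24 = (z - 4)*(z + 6)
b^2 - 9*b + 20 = (b - 5)*(b - 4)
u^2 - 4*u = u*(u - 4)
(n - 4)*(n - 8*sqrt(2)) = n^2 - 8*sqrt(2)*n - 4*n + 32*sqrt(2)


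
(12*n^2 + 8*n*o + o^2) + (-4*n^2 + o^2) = 8*n^2 + 8*n*o + 2*o^2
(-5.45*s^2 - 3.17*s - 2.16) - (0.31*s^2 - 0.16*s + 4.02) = -5.76*s^2 - 3.01*s - 6.18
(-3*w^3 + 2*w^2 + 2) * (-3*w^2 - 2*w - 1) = 9*w^5 - w^3 - 8*w^2 - 4*w - 2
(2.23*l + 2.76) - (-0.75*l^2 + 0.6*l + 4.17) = 0.75*l^2 + 1.63*l - 1.41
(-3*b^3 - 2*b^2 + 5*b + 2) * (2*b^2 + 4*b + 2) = -6*b^5 - 16*b^4 - 4*b^3 + 20*b^2 + 18*b + 4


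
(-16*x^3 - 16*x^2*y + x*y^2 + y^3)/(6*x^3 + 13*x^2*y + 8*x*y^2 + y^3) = (-16*x^2 + y^2)/(6*x^2 + 7*x*y + y^2)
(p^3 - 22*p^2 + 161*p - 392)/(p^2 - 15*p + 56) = p - 7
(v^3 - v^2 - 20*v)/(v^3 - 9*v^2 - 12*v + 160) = v/(v - 8)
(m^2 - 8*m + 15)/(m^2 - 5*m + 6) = (m - 5)/(m - 2)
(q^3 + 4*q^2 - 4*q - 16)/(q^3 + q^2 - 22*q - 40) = (q - 2)/(q - 5)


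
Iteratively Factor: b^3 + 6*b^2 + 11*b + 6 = (b + 3)*(b^2 + 3*b + 2) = (b + 1)*(b + 3)*(b + 2)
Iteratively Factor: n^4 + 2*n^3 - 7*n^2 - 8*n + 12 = (n - 2)*(n^3 + 4*n^2 + n - 6) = (n - 2)*(n + 2)*(n^2 + 2*n - 3) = (n - 2)*(n + 2)*(n + 3)*(n - 1)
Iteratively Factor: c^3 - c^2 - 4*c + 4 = (c + 2)*(c^2 - 3*c + 2) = (c - 2)*(c + 2)*(c - 1)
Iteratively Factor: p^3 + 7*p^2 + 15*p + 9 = (p + 3)*(p^2 + 4*p + 3) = (p + 1)*(p + 3)*(p + 3)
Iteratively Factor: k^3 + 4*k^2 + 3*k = (k)*(k^2 + 4*k + 3) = k*(k + 3)*(k + 1)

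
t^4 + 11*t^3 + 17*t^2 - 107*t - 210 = (t - 3)*(t + 2)*(t + 5)*(t + 7)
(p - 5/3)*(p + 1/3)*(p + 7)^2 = p^4 + 38*p^3/3 + 268*p^2/9 - 658*p/9 - 245/9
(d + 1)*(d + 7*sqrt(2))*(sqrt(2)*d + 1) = sqrt(2)*d^3 + sqrt(2)*d^2 + 15*d^2 + 7*sqrt(2)*d + 15*d + 7*sqrt(2)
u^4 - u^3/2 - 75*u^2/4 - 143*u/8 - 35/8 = (u - 5)*(u + 1/2)^2*(u + 7/2)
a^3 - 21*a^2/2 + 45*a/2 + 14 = (a - 7)*(a - 4)*(a + 1/2)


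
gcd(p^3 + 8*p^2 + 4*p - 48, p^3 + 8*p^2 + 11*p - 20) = p + 4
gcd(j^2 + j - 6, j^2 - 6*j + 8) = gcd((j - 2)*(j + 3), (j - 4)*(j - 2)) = j - 2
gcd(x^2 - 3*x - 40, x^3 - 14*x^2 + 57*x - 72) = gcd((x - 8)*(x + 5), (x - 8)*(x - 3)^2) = x - 8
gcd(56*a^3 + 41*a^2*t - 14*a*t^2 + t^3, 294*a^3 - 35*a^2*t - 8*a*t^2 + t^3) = -7*a + t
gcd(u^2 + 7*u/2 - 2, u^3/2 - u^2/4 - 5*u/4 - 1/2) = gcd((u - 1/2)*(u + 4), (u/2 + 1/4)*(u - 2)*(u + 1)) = 1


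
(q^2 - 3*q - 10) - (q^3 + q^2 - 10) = -q^3 - 3*q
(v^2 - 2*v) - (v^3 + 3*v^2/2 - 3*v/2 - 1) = -v^3 - v^2/2 - v/2 + 1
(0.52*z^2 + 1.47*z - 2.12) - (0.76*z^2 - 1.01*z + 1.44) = -0.24*z^2 + 2.48*z - 3.56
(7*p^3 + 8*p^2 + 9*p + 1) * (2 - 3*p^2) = -21*p^5 - 24*p^4 - 13*p^3 + 13*p^2 + 18*p + 2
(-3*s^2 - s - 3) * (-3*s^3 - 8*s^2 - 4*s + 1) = 9*s^5 + 27*s^4 + 29*s^3 + 25*s^2 + 11*s - 3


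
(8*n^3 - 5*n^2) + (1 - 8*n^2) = 8*n^3 - 13*n^2 + 1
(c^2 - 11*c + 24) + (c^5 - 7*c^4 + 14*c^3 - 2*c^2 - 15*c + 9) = c^5 - 7*c^4 + 14*c^3 - c^2 - 26*c + 33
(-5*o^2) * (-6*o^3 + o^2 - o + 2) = 30*o^5 - 5*o^4 + 5*o^3 - 10*o^2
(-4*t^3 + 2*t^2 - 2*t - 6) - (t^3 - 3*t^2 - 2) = -5*t^3 + 5*t^2 - 2*t - 4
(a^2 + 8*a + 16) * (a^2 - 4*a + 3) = a^4 + 4*a^3 - 13*a^2 - 40*a + 48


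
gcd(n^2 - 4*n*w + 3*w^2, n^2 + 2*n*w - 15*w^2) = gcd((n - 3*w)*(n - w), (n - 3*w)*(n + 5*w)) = -n + 3*w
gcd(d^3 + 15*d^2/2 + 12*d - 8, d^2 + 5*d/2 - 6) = d + 4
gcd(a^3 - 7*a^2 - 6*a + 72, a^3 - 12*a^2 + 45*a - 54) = a - 6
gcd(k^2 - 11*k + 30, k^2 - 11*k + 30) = k^2 - 11*k + 30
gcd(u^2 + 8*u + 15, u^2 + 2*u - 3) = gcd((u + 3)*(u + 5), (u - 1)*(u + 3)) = u + 3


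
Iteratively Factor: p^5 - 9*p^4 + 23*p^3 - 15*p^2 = (p)*(p^4 - 9*p^3 + 23*p^2 - 15*p) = p*(p - 3)*(p^3 - 6*p^2 + 5*p) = p*(p - 3)*(p - 1)*(p^2 - 5*p) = p*(p - 5)*(p - 3)*(p - 1)*(p)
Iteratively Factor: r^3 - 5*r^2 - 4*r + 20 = (r - 5)*(r^2 - 4) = (r - 5)*(r + 2)*(r - 2)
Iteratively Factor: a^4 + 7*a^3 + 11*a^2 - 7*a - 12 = (a + 3)*(a^3 + 4*a^2 - a - 4) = (a + 1)*(a + 3)*(a^2 + 3*a - 4) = (a - 1)*(a + 1)*(a + 3)*(a + 4)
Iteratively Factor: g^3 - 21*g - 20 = (g - 5)*(g^2 + 5*g + 4) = (g - 5)*(g + 4)*(g + 1)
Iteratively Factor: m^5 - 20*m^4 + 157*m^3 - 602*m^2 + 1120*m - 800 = (m - 4)*(m^4 - 16*m^3 + 93*m^2 - 230*m + 200) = (m - 4)^2*(m^3 - 12*m^2 + 45*m - 50) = (m - 4)^2*(m - 2)*(m^2 - 10*m + 25) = (m - 5)*(m - 4)^2*(m - 2)*(m - 5)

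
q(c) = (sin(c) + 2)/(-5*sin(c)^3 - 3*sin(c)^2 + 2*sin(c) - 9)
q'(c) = (sin(c) + 2)*(15*sin(c)^2*cos(c) + 6*sin(c)*cos(c) - 2*cos(c))/(-5*sin(c)^3 - 3*sin(c)^2 + 2*sin(c) - 9)^2 + cos(c)/(-5*sin(c)^3 - 3*sin(c)^2 + 2*sin(c) - 9) = (10*sin(c)^3 + 33*sin(c)^2 + 12*sin(c) - 13)*cos(c)/(5*sin(c)^3 + 3*sin(c)^2 - 2*sin(c) + 9)^2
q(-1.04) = -0.12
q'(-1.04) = -0.03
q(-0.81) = -0.13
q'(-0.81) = -0.06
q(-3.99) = -0.24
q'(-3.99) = -0.10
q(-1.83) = -0.11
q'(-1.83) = 0.01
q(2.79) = -0.26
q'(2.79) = 0.05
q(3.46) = -0.17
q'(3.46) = 0.14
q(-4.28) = -0.22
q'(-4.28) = -0.08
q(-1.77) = -0.11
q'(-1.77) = 0.01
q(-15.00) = -0.13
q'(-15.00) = 0.07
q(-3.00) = -0.20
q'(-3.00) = 0.16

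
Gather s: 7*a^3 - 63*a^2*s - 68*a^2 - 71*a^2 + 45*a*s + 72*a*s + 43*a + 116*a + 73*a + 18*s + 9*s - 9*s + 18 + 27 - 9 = 7*a^3 - 139*a^2 + 232*a + s*(-63*a^2 + 117*a + 18) + 36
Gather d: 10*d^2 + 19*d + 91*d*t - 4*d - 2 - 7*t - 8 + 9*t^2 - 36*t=10*d^2 + d*(91*t + 15) + 9*t^2 - 43*t - 10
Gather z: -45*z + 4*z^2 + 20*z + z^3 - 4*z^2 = z^3 - 25*z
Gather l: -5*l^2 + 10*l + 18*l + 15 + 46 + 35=-5*l^2 + 28*l + 96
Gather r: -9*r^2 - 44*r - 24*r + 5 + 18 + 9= -9*r^2 - 68*r + 32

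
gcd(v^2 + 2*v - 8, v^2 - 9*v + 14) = v - 2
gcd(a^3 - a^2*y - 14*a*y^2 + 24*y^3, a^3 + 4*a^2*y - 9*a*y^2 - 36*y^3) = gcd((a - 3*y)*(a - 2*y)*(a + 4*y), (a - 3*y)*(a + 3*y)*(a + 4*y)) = -a^2 - a*y + 12*y^2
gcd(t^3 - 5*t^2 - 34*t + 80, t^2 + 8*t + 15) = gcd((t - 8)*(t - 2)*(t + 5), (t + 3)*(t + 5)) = t + 5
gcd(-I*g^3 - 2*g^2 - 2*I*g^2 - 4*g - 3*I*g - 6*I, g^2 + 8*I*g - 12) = 1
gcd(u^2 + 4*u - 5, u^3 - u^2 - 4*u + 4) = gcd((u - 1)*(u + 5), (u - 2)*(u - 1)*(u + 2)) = u - 1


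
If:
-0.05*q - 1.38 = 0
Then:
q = -27.60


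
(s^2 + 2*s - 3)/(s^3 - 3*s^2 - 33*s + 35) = (s + 3)/(s^2 - 2*s - 35)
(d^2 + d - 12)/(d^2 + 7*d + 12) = (d - 3)/(d + 3)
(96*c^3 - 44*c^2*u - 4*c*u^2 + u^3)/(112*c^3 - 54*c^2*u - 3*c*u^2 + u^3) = (6*c + u)/(7*c + u)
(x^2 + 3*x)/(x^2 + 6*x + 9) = x/(x + 3)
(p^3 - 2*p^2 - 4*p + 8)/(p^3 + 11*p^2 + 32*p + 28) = (p^2 - 4*p + 4)/(p^2 + 9*p + 14)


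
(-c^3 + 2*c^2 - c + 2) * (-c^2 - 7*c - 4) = c^5 + 5*c^4 - 9*c^3 - 3*c^2 - 10*c - 8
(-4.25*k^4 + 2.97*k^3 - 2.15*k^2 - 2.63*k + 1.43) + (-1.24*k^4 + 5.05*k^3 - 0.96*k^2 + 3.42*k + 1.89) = -5.49*k^4 + 8.02*k^3 - 3.11*k^2 + 0.79*k + 3.32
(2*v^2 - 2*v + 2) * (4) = 8*v^2 - 8*v + 8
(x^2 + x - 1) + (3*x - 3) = x^2 + 4*x - 4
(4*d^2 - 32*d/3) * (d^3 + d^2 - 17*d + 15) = 4*d^5 - 20*d^4/3 - 236*d^3/3 + 724*d^2/3 - 160*d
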